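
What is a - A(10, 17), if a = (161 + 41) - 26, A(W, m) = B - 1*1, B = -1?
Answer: 178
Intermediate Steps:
A(W, m) = -2 (A(W, m) = -1 - 1*1 = -1 - 1 = -2)
a = 176 (a = 202 - 26 = 176)
a - A(10, 17) = 176 - 1*(-2) = 176 + 2 = 178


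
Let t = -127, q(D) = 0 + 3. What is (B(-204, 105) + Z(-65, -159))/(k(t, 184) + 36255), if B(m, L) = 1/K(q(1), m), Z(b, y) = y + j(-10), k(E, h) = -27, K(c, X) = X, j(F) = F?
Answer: -34477/7390512 ≈ -0.0046650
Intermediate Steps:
q(D) = 3
Z(b, y) = -10 + y (Z(b, y) = y - 10 = -10 + y)
B(m, L) = 1/m
(B(-204, 105) + Z(-65, -159))/(k(t, 184) + 36255) = (1/(-204) + (-10 - 159))/(-27 + 36255) = (-1/204 - 169)/36228 = -34477/204*1/36228 = -34477/7390512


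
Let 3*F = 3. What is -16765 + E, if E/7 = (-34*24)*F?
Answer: -22477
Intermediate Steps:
F = 1 (F = (⅓)*3 = 1)
E = -5712 (E = 7*(-34*24*1) = 7*(-816*1) = 7*(-816) = -5712)
-16765 + E = -16765 - 5712 = -22477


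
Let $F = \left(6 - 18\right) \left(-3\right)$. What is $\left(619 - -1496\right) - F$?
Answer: $2079$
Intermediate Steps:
$F = 36$ ($F = \left(-12\right) \left(-3\right) = 36$)
$\left(619 - -1496\right) - F = \left(619 - -1496\right) - 36 = \left(619 + 1496\right) - 36 = 2115 - 36 = 2079$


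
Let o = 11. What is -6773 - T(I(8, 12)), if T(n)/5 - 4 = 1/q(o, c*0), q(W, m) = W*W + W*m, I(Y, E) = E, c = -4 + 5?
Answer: -821958/121 ≈ -6793.0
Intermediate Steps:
c = 1
q(W, m) = W**2 + W*m
T(n) = 2425/121 (T(n) = 20 + 5/((11*(11 + 1*0))) = 20 + 5/((11*(11 + 0))) = 20 + 5/((11*11)) = 20 + 5/121 = 2425/121)
-6773 - T(I(8, 12)) = -6773 - 1*2425/121 = -6773 - 2425/121 = -821958/121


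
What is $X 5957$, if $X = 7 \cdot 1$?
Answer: $41699$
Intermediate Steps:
$X = 7$
$X 5957 = 7 \cdot 5957 = 41699$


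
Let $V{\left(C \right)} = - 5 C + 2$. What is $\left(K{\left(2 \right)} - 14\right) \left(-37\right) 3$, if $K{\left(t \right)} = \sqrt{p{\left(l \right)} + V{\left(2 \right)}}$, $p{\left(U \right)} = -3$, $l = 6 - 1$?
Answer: $1554 - 111 i \sqrt{11} \approx 1554.0 - 368.15 i$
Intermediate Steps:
$l = 5$
$V{\left(C \right)} = 2 - 5 C$
$K{\left(t \right)} = i \sqrt{11}$ ($K{\left(t \right)} = \sqrt{-3 + \left(2 - 10\right)} = \sqrt{-3 - 8} = \sqrt{-11} = i \sqrt{11}$)
$\left(K{\left(2 \right)} - 14\right) \left(-37\right) 3 = \left(i \sqrt{11} - 14\right) \left(-37\right) 3 = \left(-14 + i \sqrt{11}\right) \left(-37\right) 3 = \left(518 - 37 i \sqrt{11}\right) 3 = 1554 - 111 i \sqrt{11}$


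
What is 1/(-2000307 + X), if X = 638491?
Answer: -1/1361816 ≈ -7.3431e-7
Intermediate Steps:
1/(-2000307 + X) = 1/(-2000307 + 638491) = 1/(-1361816) = -1/1361816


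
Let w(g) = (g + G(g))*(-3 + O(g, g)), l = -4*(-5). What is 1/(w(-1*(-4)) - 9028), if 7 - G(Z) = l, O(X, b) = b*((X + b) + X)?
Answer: -1/9433 ≈ -0.00010601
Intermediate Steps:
O(X, b) = b*(b + 2*X)
l = 20
G(Z) = -13 (G(Z) = 7 - 1*20 = 7 - 20 = -13)
w(g) = (-13 + g)*(-3 + 3*g**2) (w(g) = (g - 13)*(-3 + g*(g + 2*g)) = (-13 + g)*(-3 + g*(3*g)) = (-13 + g)*(-3 + 3*g**2))
1/(w(-1*(-4)) - 9028) = 1/((39 - 39*(-1*(-4))**2 - (-3)*(-4) + 3*(-1*(-4))**3) - 9028) = 1/((39 - 39*4**2 - 3*4 + 3*4**3) - 9028) = 1/((39 - 39*16 - 12 + 3*64) - 9028) = 1/((39 - 624 - 12 + 192) - 9028) = 1/(-405 - 9028) = 1/(-9433) = -1/9433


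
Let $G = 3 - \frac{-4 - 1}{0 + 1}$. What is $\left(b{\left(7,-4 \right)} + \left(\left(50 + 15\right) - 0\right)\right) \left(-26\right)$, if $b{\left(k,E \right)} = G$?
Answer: $-1898$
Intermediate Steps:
$G = 8$ ($G = 3 - - \frac{5}{1} = 3 - \left(-5\right) 1 = 3 - -5 = 3 + 5 = 8$)
$b{\left(k,E \right)} = 8$
$\left(b{\left(7,-4 \right)} + \left(\left(50 + 15\right) - 0\right)\right) \left(-26\right) = \left(8 + \left(\left(50 + 15\right) - 0\right)\right) \left(-26\right) = \left(8 + \left(65 + 0\right)\right) \left(-26\right) = \left(8 + 65\right) \left(-26\right) = 73 \left(-26\right) = -1898$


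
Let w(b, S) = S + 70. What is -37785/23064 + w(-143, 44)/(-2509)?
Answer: -32477287/19289192 ≈ -1.6837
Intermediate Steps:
w(b, S) = 70 + S
-37785/23064 + w(-143, 44)/(-2509) = -37785/23064 + (70 + 44)/(-2509) = -37785*1/23064 + 114*(-1/2509) = -12595/7688 - 114/2509 = -32477287/19289192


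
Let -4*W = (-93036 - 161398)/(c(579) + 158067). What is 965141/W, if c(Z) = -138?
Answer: 304847505978/127217 ≈ 2.3963e+6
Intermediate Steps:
W = 127217/315858 (W = -(-93036 - 161398)/(4*(-138 + 158067)) = -(-127217)/(2*157929) = -¼*(-254434/157929) = 127217/315858 ≈ 0.40277)
965141/W = 965141/(127217/315858) = 965141*(315858/127217) = 304847505978/127217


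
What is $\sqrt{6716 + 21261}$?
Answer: $\sqrt{27977} \approx 167.26$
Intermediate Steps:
$\sqrt{6716 + 21261} = \sqrt{27977}$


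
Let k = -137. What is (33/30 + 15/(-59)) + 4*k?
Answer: -322821/590 ≈ -547.15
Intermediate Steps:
(33/30 + 15/(-59)) + 4*k = (33/30 + 15/(-59)) + 4*(-137) = (33*(1/30) + 15*(-1/59)) - 548 = (11/10 - 15/59) - 548 = 499/590 - 548 = -322821/590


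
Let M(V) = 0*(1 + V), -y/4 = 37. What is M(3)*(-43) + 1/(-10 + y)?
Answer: -1/158 ≈ -0.0063291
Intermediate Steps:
y = -148 (y = -4*37 = -148)
M(V) = 0
M(3)*(-43) + 1/(-10 + y) = 0*(-43) + 1/(-10 - 148) = 0 + 1/(-158) = 0 - 1/158 = -1/158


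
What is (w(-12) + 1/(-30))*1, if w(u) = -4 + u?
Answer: -481/30 ≈ -16.033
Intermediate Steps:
(w(-12) + 1/(-30))*1 = ((-4 - 12) + 1/(-30))*1 = (-16 - 1/30)*1 = -481/30*1 = -481/30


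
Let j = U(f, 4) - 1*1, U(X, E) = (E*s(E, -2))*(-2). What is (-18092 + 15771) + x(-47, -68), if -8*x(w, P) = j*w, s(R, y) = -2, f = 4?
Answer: -17863/8 ≈ -2232.9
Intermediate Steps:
U(X, E) = 4*E (U(X, E) = (E*(-2))*(-2) = -2*E*(-2) = 4*E)
j = 15 (j = 4*4 - 1*1 = 16 - 1 = 15)
x(w, P) = -15*w/8
(-18092 + 15771) + x(-47, -68) = (-18092 + 15771) - 15/8*(-47) = -2321 + 705/8 = -17863/8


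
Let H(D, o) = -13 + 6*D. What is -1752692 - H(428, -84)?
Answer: -1755247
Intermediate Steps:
-1752692 - H(428, -84) = -1752692 - (-13 + 6*428) = -1752692 - (-13 + 2568) = -1752692 - 1*2555 = -1752692 - 2555 = -1755247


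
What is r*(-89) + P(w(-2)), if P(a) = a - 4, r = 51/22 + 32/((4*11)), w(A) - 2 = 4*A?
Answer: -6183/22 ≈ -281.05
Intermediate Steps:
w(A) = 2 + 4*A
r = 67/22 (r = 51*(1/22) + 32/44 = 51/22 + 32*(1/44) = 51/22 + 8/11 = 67/22 ≈ 3.0455)
P(a) = -4 + a
r*(-89) + P(w(-2)) = (67/22)*(-89) + (-4 + (2 + 4*(-2))) = -5963/22 + (-4 + (2 - 8)) = -5963/22 + (-4 - 6) = -5963/22 - 10 = -6183/22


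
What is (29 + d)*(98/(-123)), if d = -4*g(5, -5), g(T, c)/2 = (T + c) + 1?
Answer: -686/41 ≈ -16.732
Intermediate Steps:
g(T, c) = 2 + 2*T + 2*c (g(T, c) = 2*((T + c) + 1) = 2*(1 + T + c) = 2 + 2*T + 2*c)
d = -8 (d = -4*(2 + 2*5 + 2*(-5)) = -4*(2 + 10 - 10) = -4*2 = -8)
(29 + d)*(98/(-123)) = (29 - 8)*(98/(-123)) = 21*(98*(-1/123)) = 21*(-98/123) = -686/41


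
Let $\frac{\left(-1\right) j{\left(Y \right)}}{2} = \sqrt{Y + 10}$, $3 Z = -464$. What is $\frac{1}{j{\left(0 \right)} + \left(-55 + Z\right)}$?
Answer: $- \frac{1887}{395281} + \frac{18 \sqrt{10}}{395281} \approx -0.0046298$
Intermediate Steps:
$Z = - \frac{464}{3}$ ($Z = \frac{1}{3} \left(-464\right) = - \frac{464}{3} \approx -154.67$)
$j{\left(Y \right)} = - 2 \sqrt{10 + Y}$ ($j{\left(Y \right)} = - 2 \sqrt{Y + 10} = - 2 \sqrt{10 + Y}$)
$\frac{1}{j{\left(0 \right)} + \left(-55 + Z\right)} = \frac{1}{- 2 \sqrt{10 + 0} - \frac{629}{3}} = \frac{1}{- 2 \sqrt{10} - \frac{629}{3}} = \frac{1}{- \frac{629}{3} - 2 \sqrt{10}}$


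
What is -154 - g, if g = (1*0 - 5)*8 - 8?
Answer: -106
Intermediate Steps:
g = -48 (g = (0 - 5)*8 - 8 = -5*8 - 8 = -40 - 8 = -48)
-154 - g = -154 - 1*(-48) = -154 + 48 = -106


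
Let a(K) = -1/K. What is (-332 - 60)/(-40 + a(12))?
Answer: 4704/481 ≈ 9.7796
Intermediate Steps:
(-332 - 60)/(-40 + a(12)) = (-332 - 60)/(-40 - 1/12) = -392/(-40 - 1*1/12) = -392/(-40 - 1/12) = -392/(-481/12) = -392*(-12/481) = 4704/481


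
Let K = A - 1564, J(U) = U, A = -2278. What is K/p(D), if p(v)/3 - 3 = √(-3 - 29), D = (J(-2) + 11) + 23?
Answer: -3842/41 + 15368*I*√2/123 ≈ -93.707 + 176.7*I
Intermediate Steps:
D = 32 (D = (-2 + 11) + 23 = 9 + 23 = 32)
p(v) = 9 + 12*I*√2 (p(v) = 9 + 3*√(-3 - 29) = 9 + 3*√(-32) = 9 + 3*(4*I*√2) = 9 + 12*I*√2)
K = -3842 (K = -2278 - 1564 = -3842)
K/p(D) = -3842/(9 + 12*I*√2)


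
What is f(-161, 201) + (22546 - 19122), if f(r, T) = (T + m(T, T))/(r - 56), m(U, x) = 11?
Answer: 742796/217 ≈ 3423.0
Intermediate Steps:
f(r, T) = (11 + T)/(-56 + r) (f(r, T) = (T + 11)/(r - 56) = (11 + T)/(-56 + r))
f(-161, 201) + (22546 - 19122) = (11 + 201)/(-56 - 161) + (22546 - 19122) = 212/(-217) + 3424 = -1/217*212 + 3424 = -212/217 + 3424 = 742796/217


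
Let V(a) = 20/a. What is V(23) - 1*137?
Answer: -3131/23 ≈ -136.13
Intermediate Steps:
V(23) - 1*137 = 20/23 - 1*137 = 20*(1/23) - 137 = 20/23 - 137 = -3131/23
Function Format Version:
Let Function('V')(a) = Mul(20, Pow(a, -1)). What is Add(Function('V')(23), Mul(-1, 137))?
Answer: Rational(-3131, 23) ≈ -136.13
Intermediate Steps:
Add(Function('V')(23), Mul(-1, 137)) = Add(Mul(20, Pow(23, -1)), Mul(-1, 137)) = Add(Mul(20, Rational(1, 23)), -137) = Add(Rational(20, 23), -137) = Rational(-3131, 23)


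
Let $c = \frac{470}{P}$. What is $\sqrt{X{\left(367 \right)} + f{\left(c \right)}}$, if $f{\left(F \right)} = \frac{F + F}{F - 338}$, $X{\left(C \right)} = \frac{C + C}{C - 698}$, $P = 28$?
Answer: $\frac{4 i \sqrt{321551747661}}{1488507} \approx 1.5238 i$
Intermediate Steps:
$X{\left(C \right)} = \frac{2 C}{-698 + C}$
$c = \frac{235}{14}$ ($c = \frac{470}{28} = 470 \cdot \frac{1}{28} = \frac{235}{14} \approx 16.786$)
$f{\left(F \right)} = \frac{2 F}{-338 + F}$
$\sqrt{X{\left(367 \right)} + f{\left(c \right)}} = \sqrt{2 \cdot 367 \frac{1}{-698 + 367} + 2 \cdot \frac{235}{14} \frac{1}{-338 + \frac{235}{14}}} = \sqrt{2 \cdot 367 \frac{1}{-331} + 2 \cdot \frac{235}{14} \frac{1}{- \frac{4497}{14}}} = \sqrt{2 \cdot 367 \left(- \frac{1}{331}\right) + 2 \cdot \frac{235}{14} \left(- \frac{14}{4497}\right)} = \sqrt{- \frac{734}{331} - \frac{470}{4497}} = \sqrt{- \frac{3456368}{1488507}} = \frac{4 i \sqrt{321551747661}}{1488507}$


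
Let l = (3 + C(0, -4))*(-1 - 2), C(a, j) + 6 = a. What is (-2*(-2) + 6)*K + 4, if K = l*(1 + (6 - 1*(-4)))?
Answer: 994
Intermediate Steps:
C(a, j) = -6 + a
l = 9 (l = (3 + (-6 + 0))*(-1 - 2) = (3 - 6)*(-3) = -3*(-3) = 9)
K = 99 (K = 9*(1 + (6 - 1*(-4))) = 9*(1 + (6 + 4)) = 9*(1 + 10) = 9*11 = 99)
(-2*(-2) + 6)*K + 4 = (-2*(-2) + 6)*99 + 4 = (4 + 6)*99 + 4 = 10*99 + 4 = 990 + 4 = 994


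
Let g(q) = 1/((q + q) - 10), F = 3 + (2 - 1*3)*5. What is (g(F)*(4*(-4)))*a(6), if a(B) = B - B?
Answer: 0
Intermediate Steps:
a(B) = 0
F = -2 (F = 3 + (2 - 3)*5 = 3 - 1*5 = 3 - 5 = -2)
g(q) = 1/(-10 + 2*q) (g(q) = 1/(2*q - 10) = 1/(-10 + 2*q))
(g(F)*(4*(-4)))*a(6) = ((1/(2*(-5 - 2)))*(4*(-4)))*0 = (((½)/(-7))*(-16))*0 = (((½)*(-⅐))*(-16))*0 = -1/14*(-16)*0 = (8/7)*0 = 0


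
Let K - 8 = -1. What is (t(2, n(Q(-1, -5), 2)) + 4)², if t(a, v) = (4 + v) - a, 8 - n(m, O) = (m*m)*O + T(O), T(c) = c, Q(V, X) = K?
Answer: 7396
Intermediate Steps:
K = 7 (K = 8 - 1 = 7)
Q(V, X) = 7
n(m, O) = 8 - O - O*m² (n(m, O) = 8 - ((m*m)*O + O) = 8 - (m²*O + O) = 8 - (O*m² + O) = 8 - (O + O*m²) = 8 + (-O - O*m²) = 8 - O - O*m²)
t(a, v) = 4 + v - a
(t(2, n(Q(-1, -5), 2)) + 4)² = ((4 + (8 - 1*2 - 1*2*7²) - 1*2) + 4)² = ((4 + (8 - 2 - 1*2*49) - 2) + 4)² = ((4 + (8 - 2 - 98) - 2) + 4)² = ((4 - 92 - 2) + 4)² = (-90 + 4)² = (-86)² = 7396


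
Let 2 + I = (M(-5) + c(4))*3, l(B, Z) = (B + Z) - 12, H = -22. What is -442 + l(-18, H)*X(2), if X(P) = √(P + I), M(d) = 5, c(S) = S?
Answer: -442 - 156*√3 ≈ -712.20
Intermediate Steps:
l(B, Z) = -12 + B + Z
I = 25 (I = -2 + (5 + 4)*3 = -2 + 9*3 = -2 + 27 = 25)
X(P) = √(25 + P) (X(P) = √(P + 25) = √(25 + P))
-442 + l(-18, H)*X(2) = -442 + (-12 - 18 - 22)*√(25 + 2) = -442 - 156*√3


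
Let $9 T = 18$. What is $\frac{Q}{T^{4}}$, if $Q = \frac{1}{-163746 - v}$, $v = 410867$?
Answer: $- \frac{1}{9193808} \approx -1.0877 \cdot 10^{-7}$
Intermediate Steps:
$T = 2$ ($T = \frac{1}{9} \cdot 18 = 2$)
$Q = - \frac{1}{574613}$ ($Q = \frac{1}{-163746 - 410867} = \frac{1}{-574613} = - \frac{1}{574613} \approx -1.7403 \cdot 10^{-6}$)
$\frac{Q}{T^{4}} = - \frac{1}{574613 \cdot 2^{4}} = - \frac{1}{574613 \cdot 16} = \left(- \frac{1}{574613}\right) \frac{1}{16} = - \frac{1}{9193808}$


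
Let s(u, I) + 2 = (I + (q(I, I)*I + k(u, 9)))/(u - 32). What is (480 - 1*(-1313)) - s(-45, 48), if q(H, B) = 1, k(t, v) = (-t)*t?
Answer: 136286/77 ≈ 1769.9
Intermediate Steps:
k(t, v) = -t**2
s(u, I) = -2 + (-u**2 + 2*I)/(-32 + u) (s(u, I) = -2 + (I + (1*I - u**2))/(u - 32) = -2 + (I + (I - u**2))/(-32 + u) = -2 + (-u**2 + 2*I)/(-32 + u))
(480 - 1*(-1313)) - s(-45, 48) = (480 - 1*(-1313)) - (64 - 1*(-45)**2 - 2*(-45) + 2*48)/(-32 - 45) = (480 + 1313) - (64 - 1*2025 + 90 + 96)/(-77) = 1793 - (-1)*(64 - 2025 + 90 + 96)/77 = 1793 - (-1)*(-1775)/77 = 1793 - 1*1775/77 = 1793 - 1775/77 = 136286/77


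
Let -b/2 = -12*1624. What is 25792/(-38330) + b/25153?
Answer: 422601952/482057245 ≈ 0.87666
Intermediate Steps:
b = 38976 (b = -(-24)*1624 = -2*(-19488) = 38976)
25792/(-38330) + b/25153 = 25792/(-38330) + 38976/25153 = 25792*(-1/38330) + 38976*(1/25153) = -12896/19165 + 38976/25153 = 422601952/482057245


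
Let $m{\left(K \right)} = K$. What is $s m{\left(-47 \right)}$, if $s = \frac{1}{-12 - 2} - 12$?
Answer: $\frac{7943}{14} \approx 567.36$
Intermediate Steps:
$s = - \frac{169}{14}$ ($s = \frac{1}{-12 + \left(-5 + 3\right)} - 12 = \frac{1}{-12 - 2} - 12 = \frac{1}{-14} - 12 = - \frac{1}{14} - 12 = - \frac{169}{14} \approx -12.071$)
$s m{\left(-47 \right)} = \left(- \frac{169}{14}\right) \left(-47\right) = \frac{7943}{14}$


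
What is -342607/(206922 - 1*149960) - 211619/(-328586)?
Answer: -1322652924/246275207 ≈ -5.3706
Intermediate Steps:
-342607/(206922 - 1*149960) - 211619/(-328586) = -342607/(206922 - 149960) - 211619*(-1/328586) = -342607/56962 + 211619/328586 = -1322652924/246275207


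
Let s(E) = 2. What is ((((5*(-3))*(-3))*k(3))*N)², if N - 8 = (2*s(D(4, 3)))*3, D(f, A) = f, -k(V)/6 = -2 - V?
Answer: 729000000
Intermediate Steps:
k(V) = 12 + 6*V (k(V) = -6*(-2 - V) = 12 + 6*V)
N = 20 (N = 8 + (2*2)*3 = 8 + 4*3 = 8 + 12 = 20)
((((5*(-3))*(-3))*k(3))*N)² = ((((5*(-3))*(-3))*(12 + 6*3))*20)² = (((-15*(-3))*(12 + 18))*20)² = ((45*30)*20)² = (1350*20)² = 27000² = 729000000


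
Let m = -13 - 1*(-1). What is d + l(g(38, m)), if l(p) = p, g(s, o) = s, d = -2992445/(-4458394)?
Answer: 172411417/4458394 ≈ 38.671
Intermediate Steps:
m = -12 (m = -13 + 1 = -12)
d = 2992445/4458394 (d = -2992445*(-1/4458394) = 2992445/4458394 ≈ 0.67119)
d + l(g(38, m)) = 2992445/4458394 + 38 = 172411417/4458394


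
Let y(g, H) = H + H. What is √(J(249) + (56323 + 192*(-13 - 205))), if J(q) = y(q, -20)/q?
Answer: √896958507/249 ≈ 120.28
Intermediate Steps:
y(g, H) = 2*H
J(q) = -40/q (J(q) = (2*(-20))/q = -40/q)
√(J(249) + (56323 + 192*(-13 - 205))) = √(-40/249 + (56323 + 192*(-13 - 205))) = √(-40*1/249 + (56323 + 192*(-218))) = √(-40/249 + (56323 - 41856)) = √(-40/249 + 14467) = √(3602243/249) = √896958507/249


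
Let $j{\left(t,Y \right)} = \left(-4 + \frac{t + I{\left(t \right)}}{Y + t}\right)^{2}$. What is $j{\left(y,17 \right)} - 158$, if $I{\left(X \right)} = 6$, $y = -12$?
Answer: $- \frac{3274}{25} \approx -130.96$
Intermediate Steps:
$j{\left(t,Y \right)} = \left(-4 + \frac{6 + t}{Y + t}\right)^{2}$ ($j{\left(t,Y \right)} = \left(-4 + \frac{t + 6}{Y + t}\right)^{2} = \left(-4 + \frac{6 + t}{Y + t}\right)^{2}$)
$j{\left(y,17 \right)} - 158 = \frac{\left(-6 + 3 \left(-12\right) + 4 \cdot 17\right)^{2}}{\left(17 - 12\right)^{2}} - 158 = \frac{\left(-6 - 36 + 68\right)^{2}}{25} - 158 = \frac{26^{2}}{25} - 158 = \frac{1}{25} \cdot 676 - 158 = \frac{676}{25} - 158 = - \frac{3274}{25}$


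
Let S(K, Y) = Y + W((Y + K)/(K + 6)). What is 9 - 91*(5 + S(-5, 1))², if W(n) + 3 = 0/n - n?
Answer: -4450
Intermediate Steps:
W(n) = -3 - n (W(n) = -3 + (0/n - n) = -3 + (0 - n) = -3 - n)
S(K, Y) = -3 + Y - (K + Y)/(6 + K) (S(K, Y) = Y + (-3 - (Y + K)/(K + 6)) = Y + (-3 - (K + Y)/(6 + K)) = -3 + Y - (K + Y)/(6 + K))
9 - 91*(5 + S(-5, 1))² = 9 - 91*(5 + (-1*(-5) - 1*1 + (-3 + 1)*(6 - 5))/(6 - 5))² = 9 - 91*(5 + (5 - 1 - 2*1)/1)² = 9 - 91*(5 + 1*(5 - 1 - 2))² = 9 - 91*(5 + 1*2)² = 9 - 91*(5 + 2)² = 9 - 91*7² = 9 - 91*49 = 9 - 4459 = -4450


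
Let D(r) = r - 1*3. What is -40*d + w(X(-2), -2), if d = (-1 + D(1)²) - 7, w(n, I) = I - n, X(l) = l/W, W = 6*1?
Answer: 475/3 ≈ 158.33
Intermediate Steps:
W = 6
D(r) = -3 + r (D(r) = r - 3 = -3 + r)
X(l) = l/6
d = -4 (d = (-1 + (-3 + 1)²) - 7 = (-1 + (-2)²) - 7 = (-1 + 4) - 7 = 3 - 7 = -4)
-40*d + w(X(-2), -2) = -40*(-4) + (-2 - (-2)/6) = 160 + (-2 - 1*(-⅓)) = 160 + (-2 + ⅓) = 160 - 5/3 = 475/3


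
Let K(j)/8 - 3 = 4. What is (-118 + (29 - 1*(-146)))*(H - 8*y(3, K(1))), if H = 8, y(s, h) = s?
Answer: -912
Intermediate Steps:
K(j) = 56 (K(j) = 24 + 8*4 = 24 + 32 = 56)
(-118 + (29 - 1*(-146)))*(H - 8*y(3, K(1))) = (-118 + (29 - 1*(-146)))*(8 - 8*3) = (-118 + (29 + 146))*(8 - 24) = (-118 + 175)*(-16) = 57*(-16) = -912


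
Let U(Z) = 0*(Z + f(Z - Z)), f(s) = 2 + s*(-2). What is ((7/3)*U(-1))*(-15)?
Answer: 0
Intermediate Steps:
f(s) = 2 - 2*s
U(Z) = 0 (U(Z) = 0*(Z + (2 - 2*(Z - Z))) = 0*(Z + (2 - 2*0)) = 0*(Z + (2 + 0)) = 0*(Z + 2) = 0*(2 + Z) = 0)
((7/3)*U(-1))*(-15) = ((7/3)*0)*(-15) = 0*(-15) = 0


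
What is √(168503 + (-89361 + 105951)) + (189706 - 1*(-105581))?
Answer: 295287 + √185093 ≈ 2.9572e+5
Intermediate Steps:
√(168503 + (-89361 + 105951)) + (189706 - 1*(-105581)) = √(168503 + 16590) + (189706 + 105581) = √185093 + 295287 = 295287 + √185093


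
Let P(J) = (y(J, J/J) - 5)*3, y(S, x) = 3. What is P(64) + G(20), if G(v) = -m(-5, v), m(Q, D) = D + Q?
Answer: -21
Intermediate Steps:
G(v) = 5 - v (G(v) = -(v - 5) = -(-5 + v) = 5 - v)
P(J) = -6 (P(J) = (3 - 5)*3 = -2*3 = -6)
P(64) + G(20) = -6 + (5 - 1*20) = -6 + (5 - 20) = -6 - 15 = -21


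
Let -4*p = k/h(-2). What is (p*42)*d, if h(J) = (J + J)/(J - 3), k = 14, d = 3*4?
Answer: -2205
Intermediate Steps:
d = 12
h(J) = 2*J/(-3 + J) (h(J) = (2*J)/(-3 + J) = 2*J/(-3 + J))
p = -35/8 (p = -7/(2*(2*(-2)/(-3 - 2))) = -7/(2*(2*(-2)/(-5))) = -7/(2*(2*(-2)*(-1/5))) = -7/(2*4/5) = -7*5/(2*4) = -1/4*35/2 = -35/8 ≈ -4.3750)
(p*42)*d = -35/8*42*12 = -735/4*12 = -2205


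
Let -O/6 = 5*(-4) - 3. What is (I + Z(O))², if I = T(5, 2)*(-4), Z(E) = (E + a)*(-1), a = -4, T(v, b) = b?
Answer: 20164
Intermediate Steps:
O = 138 (O = -6*(5*(-4) - 3) = -6*(-20 - 3) = -6*(-23) = 138)
Z(E) = 4 - E (Z(E) = (E - 4)*(-1) = (-4 + E)*(-1) = 4 - E)
I = -8 (I = 2*(-4) = -8)
(I + Z(O))² = (-8 + (4 - 1*138))² = (-8 + (4 - 138))² = (-8 - 134)² = (-142)² = 20164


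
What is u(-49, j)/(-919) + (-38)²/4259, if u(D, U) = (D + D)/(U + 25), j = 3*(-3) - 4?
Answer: 8170907/23484126 ≈ 0.34793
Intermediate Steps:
j = -13 (j = -9 - 4 = -13)
u(D, U) = 2*D/(25 + U) (u(D, U) = (2*D)/(25 + U) = 2*D/(25 + U))
u(-49, j)/(-919) + (-38)²/4259 = (2*(-49)/(25 - 13))/(-919) + (-38)²/4259 = (2*(-49)/12)*(-1/919) + 1444*(1/4259) = (2*(-49)*(1/12))*(-1/919) + 1444/4259 = -49/6*(-1/919) + 1444/4259 = 49/5514 + 1444/4259 = 8170907/23484126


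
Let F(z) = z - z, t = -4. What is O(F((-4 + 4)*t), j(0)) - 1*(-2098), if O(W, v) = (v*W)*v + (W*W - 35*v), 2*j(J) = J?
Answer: 2098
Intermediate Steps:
j(J) = J/2
F(z) = 0
O(W, v) = W**2 - 35*v + W*v**2 (O(W, v) = (W*v)*v + (W**2 - 35*v) = W*v**2 + (W**2 - 35*v) = W**2 - 35*v + W*v**2)
O(F((-4 + 4)*t), j(0)) - 1*(-2098) = (0**2 - 35*0/2 + 0*((1/2)*0)**2) - 1*(-2098) = (0 - 35*0 + 0*0**2) + 2098 = (0 + 0 + 0*0) + 2098 = (0 + 0 + 0) + 2098 = 0 + 2098 = 2098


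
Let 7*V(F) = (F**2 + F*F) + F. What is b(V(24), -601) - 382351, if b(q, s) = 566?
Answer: -381785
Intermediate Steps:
V(F) = F/7 + 2*F**2/7 (V(F) = ((F**2 + F*F) + F)/7 = ((F**2 + F**2) + F)/7 = (2*F**2 + F)/7 = (F + 2*F**2)/7 = F/7 + 2*F**2/7)
b(V(24), -601) - 382351 = 566 - 382351 = -381785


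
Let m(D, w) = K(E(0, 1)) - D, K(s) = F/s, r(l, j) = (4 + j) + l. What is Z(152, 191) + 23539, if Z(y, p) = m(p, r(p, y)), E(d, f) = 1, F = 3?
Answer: 23351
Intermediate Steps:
r(l, j) = 4 + j + l
K(s) = 3/s
m(D, w) = 3 - D (m(D, w) = 3/1 - D = 3*1 - D = 3 - D)
Z(y, p) = 3 - p
Z(152, 191) + 23539 = (3 - 1*191) + 23539 = (3 - 191) + 23539 = -188 + 23539 = 23351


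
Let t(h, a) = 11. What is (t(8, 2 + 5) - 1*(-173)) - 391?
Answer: -207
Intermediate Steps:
(t(8, 2 + 5) - 1*(-173)) - 391 = (11 - 1*(-173)) - 391 = (11 + 173) - 391 = 184 - 391 = -207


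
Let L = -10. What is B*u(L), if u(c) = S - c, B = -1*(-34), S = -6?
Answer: 136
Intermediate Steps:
B = 34
u(c) = -6 - c
B*u(L) = 34*(-6 - 1*(-10)) = 34*(-6 + 10) = 34*4 = 136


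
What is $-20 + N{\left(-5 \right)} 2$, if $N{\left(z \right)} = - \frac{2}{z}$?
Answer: $- \frac{96}{5} \approx -19.2$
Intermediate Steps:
$-20 + N{\left(-5 \right)} 2 = -20 + - \frac{2}{-5} \cdot 2 = -20 + \left(-2\right) \left(- \frac{1}{5}\right) 2 = -20 + \frac{2}{5} \cdot 2 = -20 + \frac{4}{5} = - \frac{96}{5}$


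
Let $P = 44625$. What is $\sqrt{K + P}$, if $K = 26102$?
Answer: $\sqrt{70727} \approx 265.95$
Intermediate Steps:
$\sqrt{K + P} = \sqrt{26102 + 44625} = \sqrt{70727}$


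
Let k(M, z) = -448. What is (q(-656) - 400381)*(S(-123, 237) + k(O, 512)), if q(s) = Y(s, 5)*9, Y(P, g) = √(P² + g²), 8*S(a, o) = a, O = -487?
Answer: 1484212367/8 - 33363*√430361/8 ≈ 1.8279e+8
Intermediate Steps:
S(a, o) = a/8
q(s) = 9*√(25 + s²) (q(s) = √(s² + 5²)*9 = √(s² + 25)*9 = √(25 + s²)*9 = 9*√(25 + s²))
(q(-656) - 400381)*(S(-123, 237) + k(O, 512)) = (9*√(25 + (-656)²) - 400381)*((⅛)*(-123) - 448) = (9*√(25 + 430336) - 400381)*(-123/8 - 448) = (9*√430361 - 400381)*(-3707/8) = (-400381 + 9*√430361)*(-3707/8) = 1484212367/8 - 33363*√430361/8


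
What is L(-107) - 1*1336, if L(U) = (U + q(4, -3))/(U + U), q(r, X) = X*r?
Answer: -285785/214 ≈ -1335.4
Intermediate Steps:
L(U) = (-12 + U)/(2*U) (L(U) = (U - 3*4)/(U + U) = (U - 12)/((2*U)) = (-12 + U)*(1/(2*U)) = (-12 + U)/(2*U))
L(-107) - 1*1336 = (1/2)*(-12 - 107)/(-107) - 1*1336 = (1/2)*(-1/107)*(-119) - 1336 = 119/214 - 1336 = -285785/214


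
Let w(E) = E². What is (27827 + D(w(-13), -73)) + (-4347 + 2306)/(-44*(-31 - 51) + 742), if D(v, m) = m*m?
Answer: 144226559/4350 ≈ 33156.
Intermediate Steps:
D(v, m) = m²
(27827 + D(w(-13), -73)) + (-4347 + 2306)/(-44*(-31 - 51) + 742) = (27827 + (-73)²) + (-4347 + 2306)/(-44*(-31 - 51) + 742) = (27827 + 5329) - 2041/(-44*(-82) + 742) = 33156 - 2041/(3608 + 742) = 33156 - 2041/4350 = 144226559/4350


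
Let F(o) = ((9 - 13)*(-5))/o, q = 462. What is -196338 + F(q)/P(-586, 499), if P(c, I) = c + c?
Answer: -26577489713/135366 ≈ -1.9634e+5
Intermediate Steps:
F(o) = 20/o (F(o) = (-4*(-5))/o = 20/o)
P(c, I) = 2*c
-196338 + F(q)/P(-586, 499) = -196338 + (20/462)/((2*(-586))) = -196338 + (20*(1/462))/(-1172) = -196338 + (10/231)*(-1/1172) = -196338 - 5/135366 = -26577489713/135366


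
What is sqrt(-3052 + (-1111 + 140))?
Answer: 3*I*sqrt(447) ≈ 63.427*I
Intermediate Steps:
sqrt(-3052 + (-1111 + 140)) = sqrt(-3052 - 971) = sqrt(-4023) = 3*I*sqrt(447)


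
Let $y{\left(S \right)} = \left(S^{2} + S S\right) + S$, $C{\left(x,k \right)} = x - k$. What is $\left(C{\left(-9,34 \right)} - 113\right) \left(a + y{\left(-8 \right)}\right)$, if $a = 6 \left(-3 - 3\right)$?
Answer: $-13104$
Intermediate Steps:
$y{\left(S \right)} = S + 2 S^{2}$ ($y{\left(S \right)} = \left(S^{2} + S^{2}\right) + S = 2 S^{2} + S = S + 2 S^{2}$)
$a = -36$ ($a = 6 \left(-6\right) = -36$)
$\left(C{\left(-9,34 \right)} - 113\right) \left(a + y{\left(-8 \right)}\right) = \left(\left(-9 - 34\right) - 113\right) \left(-36 - 8 \left(1 + 2 \left(-8\right)\right)\right) = \left(\left(-9 - 34\right) - 113\right) \left(-36 - 8 \left(1 - 16\right)\right) = \left(-43 - 113\right) \left(-36 - -120\right) = - 156 \left(-36 + 120\right) = \left(-156\right) 84 = -13104$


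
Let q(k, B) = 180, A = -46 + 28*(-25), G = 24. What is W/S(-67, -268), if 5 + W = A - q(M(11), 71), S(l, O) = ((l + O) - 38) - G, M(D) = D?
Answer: 931/397 ≈ 2.3451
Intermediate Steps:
A = -746 (A = -46 - 700 = -746)
S(l, O) = -62 + O + l (S(l, O) = ((l + O) - 38) - 1*24 = ((O + l) - 38) - 24 = (-38 + O + l) - 24 = -62 + O + l)
W = -931 (W = -5 + (-746 - 1*180) = -5 + (-746 - 180) = -5 - 926 = -931)
W/S(-67, -268) = -931/(-62 - 268 - 67) = -931/(-397) = -931*(-1/397) = 931/397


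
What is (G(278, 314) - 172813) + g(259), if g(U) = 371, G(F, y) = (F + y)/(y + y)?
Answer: -27073246/157 ≈ -1.7244e+5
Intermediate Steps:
G(F, y) = (F + y)/(2*y) (G(F, y) = (F + y)/((2*y)) = (F + y)*(1/(2*y)) = (F + y)/(2*y))
(G(278, 314) - 172813) + g(259) = ((1/2)*(278 + 314)/314 - 172813) + 371 = ((1/2)*(1/314)*592 - 172813) + 371 = (148/157 - 172813) + 371 = -27131493/157 + 371 = -27073246/157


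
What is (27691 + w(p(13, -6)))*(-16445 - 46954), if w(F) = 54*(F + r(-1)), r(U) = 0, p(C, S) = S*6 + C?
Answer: -1676840151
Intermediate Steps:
p(C, S) = C + 6*S (p(C, S) = 6*S + C = C + 6*S)
w(F) = 54*F (w(F) = 54*(F + 0) = 54*F)
(27691 + w(p(13, -6)))*(-16445 - 46954) = (27691 + 54*(13 + 6*(-6)))*(-16445 - 46954) = (27691 + 54*(13 - 36))*(-63399) = (27691 + 54*(-23))*(-63399) = (27691 - 1242)*(-63399) = 26449*(-63399) = -1676840151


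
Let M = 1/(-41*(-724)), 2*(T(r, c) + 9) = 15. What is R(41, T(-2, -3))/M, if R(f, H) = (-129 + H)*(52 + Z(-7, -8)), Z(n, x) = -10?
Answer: -162698004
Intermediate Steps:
T(r, c) = -3/2 (T(r, c) = -9 + (½)*15 = -9 + 15/2 = -3/2)
R(f, H) = -5418 + 42*H (R(f, H) = (-129 + H)*(52 - 10) = (-129 + H)*42 = -5418 + 42*H)
M = 1/29684 ≈ 3.3688e-5
R(41, T(-2, -3))/M = (-5418 + 42*(-3/2))/(1/29684) = (-5418 - 63)*29684 = -5481*29684 = -162698004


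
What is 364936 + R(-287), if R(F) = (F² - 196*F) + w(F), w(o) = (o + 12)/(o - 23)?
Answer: 31220589/62 ≈ 5.0356e+5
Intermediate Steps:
w(o) = (12 + o)/(-23 + o)
R(F) = F² - 196*F + (12 + F)/(-23 + F) (R(F) = (F² - 196*F) + (12 + F)/(-23 + F) = F² - 196*F + (12 + F)/(-23 + F))
364936 + R(-287) = 364936 + (12 - 287 - 287*(-196 - 287)*(-23 - 287))/(-23 - 287) = 364936 + (12 - 287 - 287*(-483)*(-310))/(-310) = 364936 - (12 - 287 - 42972510)/310 = 364936 - 1/310*(-42972785) = 364936 + 8594557/62 = 31220589/62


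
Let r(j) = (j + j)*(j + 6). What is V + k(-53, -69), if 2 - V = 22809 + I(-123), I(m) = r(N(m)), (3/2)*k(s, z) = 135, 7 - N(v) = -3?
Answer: -23037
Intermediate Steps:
N(v) = 10 (N(v) = 7 - 1*(-3) = 7 + 3 = 10)
k(s, z) = 90 (k(s, z) = (⅔)*135 = 90)
r(j) = 2*j*(6 + j) (r(j) = (2*j)*(6 + j) = 2*j*(6 + j))
I(m) = 320 (I(m) = 2*10*(6 + 10) = 2*10*16 = 320)
V = -23127 (V = 2 - (22809 + 320) = 2 - 1*23129 = 2 - 23129 = -23127)
V + k(-53, -69) = -23127 + 90 = -23037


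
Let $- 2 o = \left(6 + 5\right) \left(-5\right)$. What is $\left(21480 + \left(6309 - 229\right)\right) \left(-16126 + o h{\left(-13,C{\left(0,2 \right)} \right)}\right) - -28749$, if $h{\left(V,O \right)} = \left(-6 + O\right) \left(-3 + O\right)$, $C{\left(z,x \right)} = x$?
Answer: $-441372211$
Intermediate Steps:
$o = \frac{55}{2}$ ($o = - \frac{\left(6 + 5\right) \left(-5\right)}{2} = - \frac{11 \left(-5\right)}{2} = \left(- \frac{1}{2}\right) \left(-55\right) = \frac{55}{2} \approx 27.5$)
$\left(21480 + \left(6309 - 229\right)\right) \left(-16126 + o h{\left(-13,C{\left(0,2 \right)} \right)}\right) - -28749 = \left(21480 + \left(6309 - 229\right)\right) \left(-16126 + \frac{55 \left(18 + 2^{2} - 18\right)}{2}\right) - -28749 = \left(21480 + \left(6309 - 229\right)\right) \left(-16126 + \frac{55 \left(18 + 4 - 18\right)}{2}\right) + 28749 = \left(21480 + 6080\right) \left(-16126 + \frac{55}{2} \cdot 4\right) + 28749 = 27560 \left(-16126 + 110\right) + 28749 = 27560 \left(-16016\right) + 28749 = -441400960 + 28749 = -441372211$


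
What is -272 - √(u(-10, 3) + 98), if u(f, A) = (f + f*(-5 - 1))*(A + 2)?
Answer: -272 - 2*√87 ≈ -290.65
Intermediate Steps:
u(f, A) = -5*f*(2 + A) (u(f, A) = (f + f*(-6))*(2 + A) = (f - 6*f)*(2 + A) = (-5*f)*(2 + A) = -5*f*(2 + A))
-272 - √(u(-10, 3) + 98) = -272 - √(-5*(-10)*(2 + 3) + 98) = -272 - √(-5*(-10)*5 + 98) = -272 - √(250 + 98) = -272 - √348 = -272 - 2*√87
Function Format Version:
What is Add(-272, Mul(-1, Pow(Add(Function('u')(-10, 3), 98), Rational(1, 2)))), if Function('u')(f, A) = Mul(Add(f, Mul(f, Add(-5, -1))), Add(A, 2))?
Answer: Add(-272, Mul(-2, Pow(87, Rational(1, 2)))) ≈ -290.65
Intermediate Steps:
Function('u')(f, A) = Mul(-5, f, Add(2, A)) (Function('u')(f, A) = Mul(Add(f, Mul(f, -6)), Add(2, A)) = Mul(Add(f, Mul(-6, f)), Add(2, A)) = Mul(Mul(-5, f), Add(2, A)) = Mul(-5, f, Add(2, A)))
Add(-272, Mul(-1, Pow(Add(Function('u')(-10, 3), 98), Rational(1, 2)))) = Add(-272, Mul(-1, Pow(Add(Mul(-5, -10, Add(2, 3)), 98), Rational(1, 2)))) = Add(-272, Mul(-1, Pow(Add(Mul(-5, -10, 5), 98), Rational(1, 2)))) = Add(-272, Mul(-1, Pow(Add(250, 98), Rational(1, 2)))) = Add(-272, Mul(-1, Pow(348, Rational(1, 2)))) = Add(-272, Mul(-1, Mul(2, Pow(87, Rational(1, 2))))) = Add(-272, Mul(-2, Pow(87, Rational(1, 2))))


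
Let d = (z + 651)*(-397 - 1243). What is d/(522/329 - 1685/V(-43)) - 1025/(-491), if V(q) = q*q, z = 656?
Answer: -640226212382955/201709183 ≈ -3.1740e+6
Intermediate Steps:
V(q) = q**2
d = -2143480 (d = (656 + 651)*(-397 - 1243) = 1307*(-1640) = -2143480)
d/(522/329 - 1685/V(-43)) - 1025/(-491) = -2143480/(522/329 - 1685/((-43)**2)) - 1025/(-491) = -2143480/(522*(1/329) - 1685/1849) - 1025*(-1/491) = -2143480/(522/329 - 1685*1/1849) + 1025/491 = -2143480/(522/329 - 1685/1849) + 1025/491 = -2143480/410813/608321 + 1025/491 = -2143480*608321/410813 + 1025/491 = -1303923897080/410813 + 1025/491 = -640226212382955/201709183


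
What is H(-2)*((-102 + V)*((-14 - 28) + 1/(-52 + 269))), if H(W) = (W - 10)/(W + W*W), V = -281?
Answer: -20941674/217 ≈ -96505.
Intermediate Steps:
H(W) = (-10 + W)/(W + W²)
H(-2)*((-102 + V)*((-14 - 28) + 1/(-52 + 269))) = ((-10 - 2)/((-2)*(1 - 2)))*((-102 - 281)*((-14 - 28) + 1/(-52 + 269))) = (-½*(-12)/(-1))*(-383*(-42 + 1/217)) = (-½*(-1)*(-12))*(-383*(-42 + 1/217)) = -(-2298)*(-9113)/217 = -6*3490279/217 = -20941674/217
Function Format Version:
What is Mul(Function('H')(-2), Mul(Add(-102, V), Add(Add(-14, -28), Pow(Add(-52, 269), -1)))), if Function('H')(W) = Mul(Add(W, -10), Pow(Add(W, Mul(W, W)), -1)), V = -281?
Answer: Rational(-20941674, 217) ≈ -96505.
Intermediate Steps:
Function('H')(W) = Mul(Pow(Add(W, Pow(W, 2)), -1), Add(-10, W)) (Function('H')(W) = Mul(Add(-10, W), Pow(Add(W, Pow(W, 2)), -1)) = Mul(Pow(Add(W, Pow(W, 2)), -1), Add(-10, W)))
Mul(Function('H')(-2), Mul(Add(-102, V), Add(Add(-14, -28), Pow(Add(-52, 269), -1)))) = Mul(Mul(Pow(-2, -1), Pow(Add(1, -2), -1), Add(-10, -2)), Mul(Add(-102, -281), Add(Add(-14, -28), Pow(Add(-52, 269), -1)))) = Mul(Mul(Rational(-1, 2), Pow(-1, -1), -12), Mul(-383, Add(-42, Pow(217, -1)))) = Mul(Mul(Rational(-1, 2), -1, -12), Mul(-383, Add(-42, Rational(1, 217)))) = Mul(-6, Mul(-383, Rational(-9113, 217))) = Mul(-6, Rational(3490279, 217)) = Rational(-20941674, 217)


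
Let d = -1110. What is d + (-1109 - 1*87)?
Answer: -2306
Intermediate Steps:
d + (-1109 - 1*87) = -1110 + (-1109 - 1*87) = -1110 + (-1109 - 87) = -1110 - 1196 = -2306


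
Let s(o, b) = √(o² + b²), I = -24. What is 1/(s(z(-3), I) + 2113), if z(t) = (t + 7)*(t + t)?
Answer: 2113/4463617 - 24*√2/4463617 ≈ 0.00046578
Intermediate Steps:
z(t) = 2*t*(7 + t) (z(t) = (7 + t)*(2*t) = 2*t*(7 + t))
s(o, b) = √(b² + o²)
1/(s(z(-3), I) + 2113) = 1/(√((-24)² + (2*(-3)*(7 - 3))²) + 2113) = 1/(√(576 + (2*(-3)*4)²) + 2113) = 1/(√(576 + (-24)²) + 2113) = 1/(√(576 + 576) + 2113) = 1/(√1152 + 2113) = 1/(24*√2 + 2113) = 1/(2113 + 24*√2)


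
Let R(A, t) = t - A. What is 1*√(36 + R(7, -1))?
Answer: 2*√7 ≈ 5.2915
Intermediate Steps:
1*√(36 + R(7, -1)) = 1*√(36 + (-1 - 1*7)) = 1*√(36 + (-1 - 7)) = 1*√(36 - 8) = 1*√28 = 1*(2*√7) = 2*√7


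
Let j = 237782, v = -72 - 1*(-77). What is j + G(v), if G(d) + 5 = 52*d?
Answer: 238037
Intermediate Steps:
v = 5 (v = -72 + 77 = 5)
G(d) = -5 + 52*d
j + G(v) = 237782 + (-5 + 52*5) = 237782 + (-5 + 260) = 237782 + 255 = 238037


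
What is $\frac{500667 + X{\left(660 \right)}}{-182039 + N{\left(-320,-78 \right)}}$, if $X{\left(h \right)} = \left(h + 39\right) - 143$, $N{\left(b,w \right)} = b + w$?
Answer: $- \frac{501223}{182437} \approx -2.7474$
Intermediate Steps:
$X{\left(h \right)} = -104 + h$ ($X{\left(h \right)} = \left(39 + h\right) - 143 = -104 + h$)
$\frac{500667 + X{\left(660 \right)}}{-182039 + N{\left(-320,-78 \right)}} = \frac{500667 + \left(-104 + 660\right)}{-182039 - 398} = \frac{500667 + 556}{-182039 - 398} = \frac{501223}{-182437} = 501223 \left(- \frac{1}{182437}\right) = - \frac{501223}{182437}$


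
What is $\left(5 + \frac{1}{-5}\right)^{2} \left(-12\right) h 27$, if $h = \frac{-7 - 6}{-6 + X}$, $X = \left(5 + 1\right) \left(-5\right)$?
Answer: $- \frac{67392}{25} \approx -2695.7$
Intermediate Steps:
$X = -30$ ($X = 6 \left(-5\right) = -30$)
$h = \frac{13}{36}$ ($h = \frac{-7 - 6}{-6 - 30} = - \frac{13}{-36} = \left(-13\right) \left(- \frac{1}{36}\right) = \frac{13}{36} \approx 0.36111$)
$\left(5 + \frac{1}{-5}\right)^{2} \left(-12\right) h 27 = \left(5 + \frac{1}{-5}\right)^{2} \left(-12\right) \frac{13}{36} \cdot 27 = \left(5 - \frac{1}{5}\right)^{2} \left(-12\right) \frac{13}{36} \cdot 27 = \left(\frac{24}{5}\right)^{2} \left(-12\right) \frac{13}{36} \cdot 27 = \frac{576}{25} \left(-12\right) \frac{13}{36} \cdot 27 = \left(- \frac{6912}{25}\right) \frac{13}{36} \cdot 27 = \left(- \frac{2496}{25}\right) 27 = - \frac{67392}{25}$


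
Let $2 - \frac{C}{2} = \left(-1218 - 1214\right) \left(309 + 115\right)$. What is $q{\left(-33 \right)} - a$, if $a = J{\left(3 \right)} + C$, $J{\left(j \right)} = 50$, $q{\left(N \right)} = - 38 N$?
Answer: $-2061136$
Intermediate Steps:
$C = 2062340$ ($C = 4 - 2 \left(-1218 - 1214\right) \left(309 + 115\right) = 4 - 2 \left(\left(-2432\right) 424\right) = 4 - -2062336 = 4 + 2062336 = 2062340$)
$a = 2062390$ ($a = 50 + 2062340 = 2062390$)
$q{\left(-33 \right)} - a = \left(-38\right) \left(-33\right) - 2062390 = 1254 - 2062390 = -2061136$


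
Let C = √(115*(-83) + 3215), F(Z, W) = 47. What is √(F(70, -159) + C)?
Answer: √(47 + I*√6330) ≈ 8.3488 + 4.7648*I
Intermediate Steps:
C = I*√6330 (C = √(-9545 + 3215) = √(-6330) = I*√6330 ≈ 79.561*I)
√(F(70, -159) + C) = √(47 + I*√6330)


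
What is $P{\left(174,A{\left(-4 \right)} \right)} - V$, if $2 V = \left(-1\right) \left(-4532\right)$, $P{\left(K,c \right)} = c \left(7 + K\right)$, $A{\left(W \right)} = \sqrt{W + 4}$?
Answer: $-2266$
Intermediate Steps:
$A{\left(W \right)} = \sqrt{4 + W}$
$V = 2266$ ($V = \frac{\left(-1\right) \left(-4532\right)}{2} = \frac{1}{2} \cdot 4532 = 2266$)
$P{\left(174,A{\left(-4 \right)} \right)} - V = \sqrt{4 - 4} \left(7 + 174\right) - 2266 = \sqrt{0} \cdot 181 - 2266 = 0 \cdot 181 - 2266 = 0 - 2266 = -2266$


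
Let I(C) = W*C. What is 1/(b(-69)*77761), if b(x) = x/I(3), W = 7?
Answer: -7/1788503 ≈ -3.9139e-6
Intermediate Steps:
I(C) = 7*C
b(x) = x/21 (b(x) = x/((7*3)) = x/21)
1/(b(-69)*77761) = 1/(((1/21)*(-69))*77761) = (1/77761)/(-23/7) = -7/23*1/77761 = -7/1788503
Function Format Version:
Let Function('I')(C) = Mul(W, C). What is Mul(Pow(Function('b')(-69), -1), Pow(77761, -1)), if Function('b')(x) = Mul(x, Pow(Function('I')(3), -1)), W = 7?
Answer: Rational(-7, 1788503) ≈ -3.9139e-6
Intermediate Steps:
Function('I')(C) = Mul(7, C)
Function('b')(x) = Mul(Rational(1, 21), x) (Function('b')(x) = Mul(x, Pow(Mul(7, 3), -1)) = Mul(x, Pow(21, -1)) = Mul(x, Rational(1, 21)) = Mul(Rational(1, 21), x))
Mul(Pow(Function('b')(-69), -1), Pow(77761, -1)) = Mul(Pow(Mul(Rational(1, 21), -69), -1), Pow(77761, -1)) = Mul(Pow(Rational(-23, 7), -1), Rational(1, 77761)) = Mul(Rational(-7, 23), Rational(1, 77761)) = Rational(-7, 1788503)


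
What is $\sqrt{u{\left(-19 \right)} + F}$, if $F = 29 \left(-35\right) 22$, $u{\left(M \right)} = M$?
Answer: $i \sqrt{22349} \approx 149.5 i$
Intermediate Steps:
$F = -22330$ ($F = \left(-1015\right) 22 = -22330$)
$\sqrt{u{\left(-19 \right)} + F} = \sqrt{-19 - 22330} = \sqrt{-22349} = i \sqrt{22349}$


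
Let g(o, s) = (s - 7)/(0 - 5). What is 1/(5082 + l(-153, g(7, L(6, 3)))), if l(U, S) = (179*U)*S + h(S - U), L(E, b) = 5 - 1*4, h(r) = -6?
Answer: -5/138942 ≈ -3.5986e-5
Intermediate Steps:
L(E, b) = 1 (L(E, b) = 5 - 4 = 1)
g(o, s) = 7/5 - s/5 (g(o, s) = (-7 + s)/(-5) = (-7 + s)*(-⅕) = 7/5 - s/5)
l(U, S) = -6 + 179*S*U (l(U, S) = (179*U)*S - 6 = 179*S*U - 6 = -6 + 179*S*U)
1/(5082 + l(-153, g(7, L(6, 3)))) = 1/(5082 + (-6 + 179*(7/5 - ⅕*1)*(-153))) = 1/(5082 + (-6 + 179*(7/5 - ⅕)*(-153))) = 1/(5082 + (-6 + 179*(6/5)*(-153))) = 1/(5082 + (-6 - 164322/5)) = 1/(5082 - 164352/5) = 1/(-138942/5) = -5/138942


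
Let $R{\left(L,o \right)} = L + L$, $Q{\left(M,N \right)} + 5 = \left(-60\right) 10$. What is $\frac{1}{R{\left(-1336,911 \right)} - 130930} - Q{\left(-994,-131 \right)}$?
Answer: $\frac{80829209}{133602} \approx 605.0$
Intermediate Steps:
$Q{\left(M,N \right)} = -605$ ($Q{\left(M,N \right)} = -5 - 600 = -605$)
$R{\left(L,o \right)} = 2 L$
$\frac{1}{R{\left(-1336,911 \right)} - 130930} - Q{\left(-994,-131 \right)} = \frac{1}{2 \left(-1336\right) - 130930} - -605 = \frac{1}{-2672 - 130930} + 605 = \frac{1}{-133602} + 605 = - \frac{1}{133602} + 605 = \frac{80829209}{133602}$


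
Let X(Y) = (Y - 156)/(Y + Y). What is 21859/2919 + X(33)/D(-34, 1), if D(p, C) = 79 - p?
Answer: 54221795/7256634 ≈ 7.4720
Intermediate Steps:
X(Y) = (-156 + Y)/(2*Y) (X(Y) = (-156 + Y)/((2*Y)) = (-156 + Y)*(1/(2*Y)) = (-156 + Y)/(2*Y))
21859/2919 + X(33)/D(-34, 1) = 21859/2919 + ((1/2)*(-156 + 33)/33)/(79 - 1*(-34)) = 21859*(1/2919) + ((1/2)*(1/33)*(-123))/(79 + 34) = 21859/2919 - 41/22/113 = 21859/2919 - 41/22*1/113 = 21859/2919 - 41/2486 = 54221795/7256634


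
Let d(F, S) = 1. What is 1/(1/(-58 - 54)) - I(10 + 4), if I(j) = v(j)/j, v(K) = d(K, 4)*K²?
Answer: -126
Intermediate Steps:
v(K) = K² (v(K) = 1*K² = K²)
I(j) = j (I(j) = j²/j = j)
1/(1/(-58 - 54)) - I(10 + 4) = 1/(1/(-58 - 54)) - (10 + 4) = 1/(1/(-112)) - 1*14 = 1/(-1/112) - 14 = -112 - 14 = -126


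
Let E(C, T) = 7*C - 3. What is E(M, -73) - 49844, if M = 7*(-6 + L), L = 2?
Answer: -50043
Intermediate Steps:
M = -28 (M = 7*(-6 + 2) = 7*(-4) = -28)
E(C, T) = -3 + 7*C
E(M, -73) - 49844 = (-3 + 7*(-28)) - 49844 = (-3 - 196) - 49844 = -199 - 49844 = -50043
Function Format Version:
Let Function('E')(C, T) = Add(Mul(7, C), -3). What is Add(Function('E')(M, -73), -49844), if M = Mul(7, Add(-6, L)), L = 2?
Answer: -50043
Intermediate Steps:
M = -28 (M = Mul(7, Add(-6, 2)) = Mul(7, -4) = -28)
Function('E')(C, T) = Add(-3, Mul(7, C))
Add(Function('E')(M, -73), -49844) = Add(Add(-3, Mul(7, -28)), -49844) = Add(Add(-3, -196), -49844) = Add(-199, -49844) = -50043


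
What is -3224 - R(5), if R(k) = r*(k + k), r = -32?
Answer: -2904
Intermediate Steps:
R(k) = -64*k (R(k) = -32*(k + k) = -64*k)
-3224 - R(5) = -3224 - (-64)*5 = -3224 - 1*(-320) = -3224 + 320 = -2904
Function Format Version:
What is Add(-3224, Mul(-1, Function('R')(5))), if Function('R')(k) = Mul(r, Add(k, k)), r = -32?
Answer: -2904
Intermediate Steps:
Function('R')(k) = Mul(-64, k) (Function('R')(k) = Mul(-32, Add(k, k)) = Mul(-32, Mul(2, k)) = Mul(-64, k))
Add(-3224, Mul(-1, Function('R')(5))) = Add(-3224, Mul(-1, Mul(-64, 5))) = Add(-3224, Mul(-1, -320)) = Add(-3224, 320) = -2904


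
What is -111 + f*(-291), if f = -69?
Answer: 19968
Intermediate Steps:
-111 + f*(-291) = -111 - 69*(-291) = -111 + 20079 = 19968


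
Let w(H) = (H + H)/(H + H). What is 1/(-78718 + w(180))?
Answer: -1/78717 ≈ -1.2704e-5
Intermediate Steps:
w(H) = 1 (w(H) = (2*H)/((2*H)) = (2*H)*(1/(2*H)) = 1)
1/(-78718 + w(180)) = 1/(-78718 + 1) = 1/(-78717) = -1/78717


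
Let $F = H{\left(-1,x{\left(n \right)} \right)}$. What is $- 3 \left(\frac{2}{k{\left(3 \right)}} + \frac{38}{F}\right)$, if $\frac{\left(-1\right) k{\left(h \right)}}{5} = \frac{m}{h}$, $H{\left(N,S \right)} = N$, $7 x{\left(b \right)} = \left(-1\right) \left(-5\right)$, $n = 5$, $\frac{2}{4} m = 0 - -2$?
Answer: $\frac{1149}{10} \approx 114.9$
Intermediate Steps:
$m = 4$ ($m = 2 \left(0 - -2\right) = 2 \left(0 + 2\right) = 2 \cdot 2 = 4$)
$x{\left(b \right)} = \frac{5}{7}$ ($x{\left(b \right)} = \frac{\left(-1\right) \left(-5\right)}{7} = \frac{1}{7} \cdot 5 = \frac{5}{7}$)
$k{\left(h \right)} = - \frac{20}{h}$ ($k{\left(h \right)} = - 5 \frac{4}{h} = - \frac{20}{h}$)
$F = -1$
$- 3 \left(\frac{2}{k{\left(3 \right)}} + \frac{38}{F}\right) = - 3 \left(\frac{2}{\left(-20\right) \frac{1}{3}} + \frac{38}{-1}\right) = - 3 \left(\frac{2}{\left(-20\right) \frac{1}{3}} + 38 \left(-1\right)\right) = - 3 \left(\frac{2}{- \frac{20}{3}} - 38\right) = - 3 \left(2 \left(- \frac{3}{20}\right) - 38\right) = - 3 \left(- \frac{3}{10} - 38\right) = \left(-3\right) \left(- \frac{383}{10}\right) = \frac{1149}{10}$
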